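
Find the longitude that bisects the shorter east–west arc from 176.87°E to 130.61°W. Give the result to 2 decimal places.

156.87°W

Signed shortest Δλ from +176.87° to -130.61° is +52.52°.
Midpoint longitude = +176.87° + (+52.52°)/2 = +176.87° + 26.26° = +203.13°.
Normalise into (−180°, 180°]: -156.87°.
(The naïve average (+176.87 + -130.61)/2 = 23.13° is on the wrong side of the globe.)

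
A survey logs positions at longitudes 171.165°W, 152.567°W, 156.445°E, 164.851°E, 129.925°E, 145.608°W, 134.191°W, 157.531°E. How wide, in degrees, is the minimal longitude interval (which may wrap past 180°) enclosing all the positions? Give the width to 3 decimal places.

Sort the longitudes: -171.165°, -152.567°, -145.608°, -134.191°, +129.925°, +156.445°, +157.531°, +164.851°.
Eastward gaps between consecutive values (wrapping around): 18.598°, 6.959°, 11.417°, 264.116°, 26.520°, 1.086°, 7.320°, 23.984°.
Largest gap = 264.116° ⇒ minimal covering band is its complement: 360° − 264.116° = 95.884°.
Band runs from +129.925° eastward to -134.191°, crossing the antimeridian.

95.884°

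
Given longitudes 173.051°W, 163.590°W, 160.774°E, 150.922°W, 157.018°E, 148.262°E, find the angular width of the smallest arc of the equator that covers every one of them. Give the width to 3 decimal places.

60.816°

Sort the longitudes: -173.051°, -163.590°, -150.922°, +148.262°, +157.018°, +160.774°.
Eastward gaps between consecutive values (wrapping around): 9.461°, 12.668°, 299.184°, 8.756°, 3.756°, 26.175°.
Largest gap = 299.184° ⇒ minimal covering band is its complement: 360° − 299.184° = 60.816°.
Band runs from +148.262° eastward to -150.922°, crossing the antimeridian.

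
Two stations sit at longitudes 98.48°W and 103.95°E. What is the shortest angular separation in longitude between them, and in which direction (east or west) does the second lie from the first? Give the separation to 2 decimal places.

Raw difference: 103.95 − -98.48 = 202.43°.
Normalise into (−180°, 180°]: 202.43° − 360° = -157.57°.
Negative ⇒ the second point lies to the west; separation 157.57°.

157.57° west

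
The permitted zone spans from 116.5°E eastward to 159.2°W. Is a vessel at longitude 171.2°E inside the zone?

Band width going east from +116.5° to -159.2°: ((-159.2 − 116.5) mod 360) = 84.3°.
Offset of +171.2° east of the west edge: ((171.2 − 116.5) mod 360) = 54.7°.
54.7° ≤ 84.3° ⇒ inside.

Yes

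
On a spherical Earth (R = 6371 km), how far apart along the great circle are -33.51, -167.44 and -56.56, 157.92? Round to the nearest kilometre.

3669 km

Δλ = 157.92 − -167.44 = 325.36°; wrapped into (−180°, 180°]: -34.64°.
Δφ = -56.56 − -33.51 = -23.05°.
a = sin²(Δφ/2) + cos φ₁ · cos φ₂ · sin²(Δλ/2) = 0.080641.
c = 2·atan2(√a, √(1−a)) = 0.57587 rad → d = 6371·c ≈ 3668.88 km.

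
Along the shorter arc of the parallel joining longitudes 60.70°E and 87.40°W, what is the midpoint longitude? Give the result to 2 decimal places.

Signed shortest Δλ from +60.70° to -87.40° is -148.10°.
Midpoint longitude = +60.70° + (-148.10°)/2 = +60.70° − 74.05° = -13.35°.

13.35°W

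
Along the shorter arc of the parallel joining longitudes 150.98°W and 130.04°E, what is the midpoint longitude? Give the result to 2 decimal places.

Signed shortest Δλ from -150.98° to +130.04° is -78.98°.
Midpoint longitude = -150.98° + (-78.98°)/2 = -150.98° − 39.49° = -190.47°.
Normalise into (−180°, 180°]: +169.53°.
(The naïve average (-150.98 + +130.04)/2 = -10.47° is on the wrong side of the globe.)

169.53°E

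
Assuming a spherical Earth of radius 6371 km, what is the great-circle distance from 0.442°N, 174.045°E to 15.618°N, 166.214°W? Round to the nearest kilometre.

Δλ = -166.214 − 174.045 = -340.259°; wrapped into (−180°, 180°]: 19.741°.
Δφ = 15.618 − 0.442 = 15.176°.
a = sin²(Δφ/2) + cos φ₁ · cos φ₂ · sin²(Δλ/2) = 0.045737.
c = 2·atan2(√a, √(1−a)) = 0.43105 rad → d = 6371·c ≈ 2746.23 km.

2746 km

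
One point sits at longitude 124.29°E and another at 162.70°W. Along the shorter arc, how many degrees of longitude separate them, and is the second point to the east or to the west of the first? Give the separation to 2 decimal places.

Raw difference: -162.70 − 124.29 = -286.99°.
Normalise into (−180°, 180°]: -286.99° + 360° = 73.01°.
Positive ⇒ the second point lies to the east; separation 73.01°.

73.01° east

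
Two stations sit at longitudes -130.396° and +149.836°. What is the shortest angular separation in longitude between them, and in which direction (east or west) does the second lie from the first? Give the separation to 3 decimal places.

79.768° west

Raw difference: 149.836 − -130.396 = 280.232°.
Normalise into (−180°, 180°]: 280.232° − 360° = -79.768°.
Negative ⇒ the second point lies to the west; separation 79.768°.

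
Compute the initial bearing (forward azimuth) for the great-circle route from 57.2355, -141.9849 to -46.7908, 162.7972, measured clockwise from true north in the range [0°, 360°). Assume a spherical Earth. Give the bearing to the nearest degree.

Δλ = 162.7972 − -141.9849 = 304.7821°; wrapped into (−180°, 180°]: -55.2179°.
θ = atan2( sin Δλ · cos φ₂ , cos φ₁ · sin φ₂ − sin φ₁ · cos φ₂ · cos Δλ )
  = atan2(-0.56233, -0.72288) = -142.120° → normalised to [0°, 360°): 217.880°.

218°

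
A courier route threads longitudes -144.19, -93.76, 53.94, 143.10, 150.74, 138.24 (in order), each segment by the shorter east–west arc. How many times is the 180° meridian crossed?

Leg 1: -144.19° → -93.76°, shortest Δλ = 50.43° (east) — does not cross 180°.
Leg 2: -93.76° → +53.94°, shortest Δλ = 147.7° (east) — does not cross 180°.
Leg 3: +53.94° → +143.10°, shortest Δλ = 89.16° (east) — does not cross 180°.
Leg 4: +143.10° → +150.74°, shortest Δλ = 7.64° (east) — does not cross 180°.
Leg 5: +150.74° → +138.24°, shortest Δλ = -12.5° (west) — does not cross 180°.
Total crossings: 0.

0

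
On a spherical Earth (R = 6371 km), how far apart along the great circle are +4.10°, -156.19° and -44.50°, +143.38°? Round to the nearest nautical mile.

Δλ = 143.38 − -156.19 = 299.57°; wrapped into (−180°, 180°]: -60.43°.
Δφ = -44.50 − 4.10 = -48.60°.
a = sin²(Δφ/2) + cos φ₁ · cos φ₂ · sin²(Δλ/2) = 0.349517.
c = 2·atan2(√a, √(1−a)) = 1.26509 rad → d = 6371·c ≈ 8059.90 km ≈ 4352.00 nmi.

4352 nmi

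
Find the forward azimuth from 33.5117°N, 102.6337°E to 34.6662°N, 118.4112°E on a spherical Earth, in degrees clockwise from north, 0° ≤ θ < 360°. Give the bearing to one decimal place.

Δλ = 118.4112 − 102.6337 = 15.7775°.
θ = atan2( sin Δλ · cos φ₂ , cos φ₁ · sin φ₂ − sin φ₁ · cos φ₂ · cos Δλ )
  = atan2(0.22363, 0.03726) = 80.542° → normalised to [0°, 360°): 80.542°.

80.5°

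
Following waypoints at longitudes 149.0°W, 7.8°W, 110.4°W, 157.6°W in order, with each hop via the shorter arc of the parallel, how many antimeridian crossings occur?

Leg 1: -149.0° → -7.8°, shortest Δλ = 141.2° (east) — does not cross 180°.
Leg 2: -7.8° → -110.4°, shortest Δλ = -102.6° (west) — does not cross 180°.
Leg 3: -110.4° → -157.6°, shortest Δλ = -47.2° (west) — does not cross 180°.
Total crossings: 0.

0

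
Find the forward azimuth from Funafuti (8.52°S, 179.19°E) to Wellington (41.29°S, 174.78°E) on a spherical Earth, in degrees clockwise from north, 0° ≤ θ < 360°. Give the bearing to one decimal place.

186.1°

Δλ = 174.78 − 179.19 = -4.41°.
θ = atan2( sin Δλ · cos φ₂ , cos φ₁ · sin φ₂ − sin φ₁ · cos φ₂ · cos Δλ )
  = atan2(-0.05778, -0.54160) = -173.911° → normalised to [0°, 360°): 186.089°.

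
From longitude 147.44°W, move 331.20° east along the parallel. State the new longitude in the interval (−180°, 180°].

Start at -147.44°; shift +331.20° → +183.76°.
+183.76° lies outside (−180°, 180°]; subtract 360° → -176.24°.

176.24°W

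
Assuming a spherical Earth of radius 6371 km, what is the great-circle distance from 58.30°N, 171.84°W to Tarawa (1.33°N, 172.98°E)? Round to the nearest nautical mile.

3495 nmi

Δλ = 172.98 − -171.84 = 344.82°; wrapped into (−180°, 180°]: -15.18°.
Δφ = 1.33 − 58.30 = -56.97°.
a = sin²(Δφ/2) + cos φ₁ · cos φ₂ · sin²(Δλ/2) = 0.236626.
c = 2·atan2(√a, √(1−a)) = 1.01603 rad → d = 6371·c ≈ 6473.10 km ≈ 3495.19 nmi.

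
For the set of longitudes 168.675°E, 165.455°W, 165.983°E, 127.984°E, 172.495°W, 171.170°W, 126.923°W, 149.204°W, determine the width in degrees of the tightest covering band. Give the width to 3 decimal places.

Sort the longitudes: -172.495°, -171.170°, -165.455°, -149.204°, -126.923°, +127.984°, +165.983°, +168.675°.
Eastward gaps between consecutive values (wrapping around): 1.325°, 5.715°, 16.251°, 22.281°, 254.907°, 37.999°, 2.692°, 18.830°.
Largest gap = 254.907° ⇒ minimal covering band is its complement: 360° − 254.907° = 105.093°.
Band runs from +127.984° eastward to -126.923°, crossing the antimeridian.

105.093°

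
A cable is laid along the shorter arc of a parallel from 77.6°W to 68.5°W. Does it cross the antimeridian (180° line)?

No

Signed shortest Δλ = ((-68.5 − -77.6 + 180) mod 360) − 180 = 9.1°.
Going east by 9.1° from -77.6° reaches -68.5° without touching 180°.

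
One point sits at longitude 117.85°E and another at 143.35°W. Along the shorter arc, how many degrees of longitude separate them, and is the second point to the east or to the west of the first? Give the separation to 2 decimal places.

Raw difference: -143.35 − 117.85 = -261.2°.
Normalise into (−180°, 180°]: -261.2° + 360° = 98.8°.
Positive ⇒ the second point lies to the east; separation 98.80°.

98.80° east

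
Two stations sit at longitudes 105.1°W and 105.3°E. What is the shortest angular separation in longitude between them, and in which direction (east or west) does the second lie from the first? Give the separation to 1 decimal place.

149.6° west

Raw difference: 105.3 − -105.1 = 210.4°.
Normalise into (−180°, 180°]: 210.4° − 360° = -149.6°.
Negative ⇒ the second point lies to the west; separation 149.6°.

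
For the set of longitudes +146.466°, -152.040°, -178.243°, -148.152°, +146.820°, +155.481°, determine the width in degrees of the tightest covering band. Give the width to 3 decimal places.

Sort the longitudes: -178.243°, -152.040°, -148.152°, +146.466°, +146.820°, +155.481°.
Eastward gaps between consecutive values (wrapping around): 26.203°, 3.888°, 294.618°, 0.354°, 8.661°, 26.276°.
Largest gap = 294.618° ⇒ minimal covering band is its complement: 360° − 294.618° = 65.382°.
Band runs from +146.466° eastward to -148.152°, crossing the antimeridian.

65.382°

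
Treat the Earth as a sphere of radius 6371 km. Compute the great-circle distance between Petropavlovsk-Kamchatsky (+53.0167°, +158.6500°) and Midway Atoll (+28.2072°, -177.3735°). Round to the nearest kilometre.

3387 km

Δλ = -177.3735 − 158.6500 = -336.0235°; wrapped into (−180°, 180°]: 23.9765°.
Δφ = 28.2072 − 53.0167 = -24.8095°.
a = sin²(Δφ/2) + cos φ₁ · cos φ₂ · sin²(Δλ/2) = 0.069018.
c = 2·atan2(√a, √(1−a)) = 0.53167 rad → d = 6371·c ≈ 3387.25 km.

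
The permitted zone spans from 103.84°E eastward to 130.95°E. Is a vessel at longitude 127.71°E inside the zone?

Yes

Band width going east from +103.84° to +130.95°: ((130.95 − 103.84) mod 360) = 27.11°.
Offset of +127.71° east of the west edge: ((127.71 − 103.84) mod 360) = 23.87°.
23.87° ≤ 27.11° ⇒ inside.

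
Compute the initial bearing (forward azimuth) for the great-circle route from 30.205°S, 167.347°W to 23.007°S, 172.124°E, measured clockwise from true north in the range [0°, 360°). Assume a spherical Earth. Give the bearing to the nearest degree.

287°

Δλ = 172.124 − -167.347 = 339.471°; wrapped into (−180°, 180°]: -20.529°.
θ = atan2( sin Δλ · cos φ₂ , cos φ₁ · sin φ₂ − sin φ₁ · cos φ₂ · cos Δλ )
  = atan2(-0.32279, 0.09589) = -73.455° → normalised to [0°, 360°): 286.545°.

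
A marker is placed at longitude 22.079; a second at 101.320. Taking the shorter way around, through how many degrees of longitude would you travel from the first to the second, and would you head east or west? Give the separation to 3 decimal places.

79.241° east

Raw difference: 101.320 − 22.079 = 79.241°.
Normalise into (−180°, 180°]: 79.241° stays 79.241°.
Positive ⇒ the second point lies to the east; separation 79.241°.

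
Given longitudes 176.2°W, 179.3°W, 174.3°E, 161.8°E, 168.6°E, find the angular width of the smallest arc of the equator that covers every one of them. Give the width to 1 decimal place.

22.0°

Sort the longitudes: -179.3°, -176.2°, +161.8°, +168.6°, +174.3°.
Eastward gaps between consecutive values (wrapping around): 3.1°, 338.0°, 6.8°, 5.7°, 6.4°.
Largest gap = 338.0° ⇒ minimal covering band is its complement: 360° − 338.0° = 22.0°.
Band runs from +161.8° eastward to -176.2°, crossing the antimeridian.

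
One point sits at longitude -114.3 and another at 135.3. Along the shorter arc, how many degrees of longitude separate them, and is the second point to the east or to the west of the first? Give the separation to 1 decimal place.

Raw difference: 135.3 − -114.3 = 249.6°.
Normalise into (−180°, 180°]: 249.6° − 360° = -110.4°.
Negative ⇒ the second point lies to the west; separation 110.4°.

110.4° west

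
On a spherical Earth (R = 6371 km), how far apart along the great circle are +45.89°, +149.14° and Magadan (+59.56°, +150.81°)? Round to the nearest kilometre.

1524 km

Δλ = 150.81 − 149.14 = 1.67°.
Δφ = 59.56 − 45.89 = 13.67°.
a = sin²(Δφ/2) + cos φ₁ · cos φ₂ · sin²(Δλ/2) = 0.014238.
c = 2·atan2(√a, √(1−a)) = 0.23922 rad → d = 6371·c ≈ 1524.07 km.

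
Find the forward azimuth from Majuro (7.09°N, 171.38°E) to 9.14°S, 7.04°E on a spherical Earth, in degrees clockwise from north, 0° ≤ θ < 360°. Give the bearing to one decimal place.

Δλ = 7.04 − 171.38 = -164.34°.
θ = atan2( sin Δλ · cos φ₂ , cos φ₁ · sin φ₂ − sin φ₁ · cos φ₂ · cos Δλ )
  = atan2(-0.26650, -0.04030) = -98.598° → normalised to [0°, 360°): 261.402°.

261.4°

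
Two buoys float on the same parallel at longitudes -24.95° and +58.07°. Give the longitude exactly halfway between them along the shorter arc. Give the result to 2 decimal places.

Signed shortest Δλ from -24.95° to +58.07° is +83.02°.
Midpoint longitude = -24.95° + (+83.02°)/2 = -24.95° + 41.51° = +16.56°.

+16.56°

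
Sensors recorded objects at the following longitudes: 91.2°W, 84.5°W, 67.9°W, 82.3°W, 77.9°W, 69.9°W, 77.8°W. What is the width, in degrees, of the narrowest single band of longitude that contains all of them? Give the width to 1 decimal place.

Sort the longitudes: -91.2°, -84.5°, -82.3°, -77.9°, -77.8°, -69.9°, -67.9°.
Eastward gaps between consecutive values (wrapping around): 6.7°, 2.2°, 4.4°, 0.1°, 7.9°, 2.0°, 336.7°.
Largest gap = 336.7° ⇒ minimal covering band is its complement: 360° − 336.7° = 23.3°.
Band runs from -91.2° eastward to -67.9°.

23.3°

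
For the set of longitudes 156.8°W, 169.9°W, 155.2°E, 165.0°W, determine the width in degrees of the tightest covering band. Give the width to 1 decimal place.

48.0°

Sort the longitudes: -169.9°, -165.0°, -156.8°, +155.2°.
Eastward gaps between consecutive values (wrapping around): 4.9°, 8.2°, 312.0°, 34.9°.
Largest gap = 312.0° ⇒ minimal covering band is its complement: 360° − 312.0° = 48.0°.
Band runs from +155.2° eastward to -156.8°, crossing the antimeridian.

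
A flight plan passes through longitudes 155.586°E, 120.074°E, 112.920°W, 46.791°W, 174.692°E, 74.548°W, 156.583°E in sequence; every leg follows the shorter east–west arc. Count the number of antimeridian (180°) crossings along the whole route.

4

Leg 1: +155.586° → +120.074°, shortest Δλ = -35.512° (west) — does not cross 180°.
Leg 2: +120.074° → -112.920°, shortest Δλ = 127.006° (east) — crosses 180°.
Leg 3: -112.920° → -46.791°, shortest Δλ = 66.129° (east) — does not cross 180°.
Leg 4: -46.791° → +174.692°, shortest Δλ = -138.517° (west) — crosses 180°.
Leg 5: +174.692° → -74.548°, shortest Δλ = 110.76° (east) — crosses 180°.
Leg 6: -74.548° → +156.583°, shortest Δλ = -128.869° (west) — crosses 180°.
Total crossings: 4.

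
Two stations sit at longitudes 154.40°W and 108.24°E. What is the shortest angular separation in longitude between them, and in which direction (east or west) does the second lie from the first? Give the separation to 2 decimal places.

97.36° west

Raw difference: 108.24 − -154.40 = 262.64°.
Normalise into (−180°, 180°]: 262.64° − 360° = -97.36°.
Negative ⇒ the second point lies to the west; separation 97.36°.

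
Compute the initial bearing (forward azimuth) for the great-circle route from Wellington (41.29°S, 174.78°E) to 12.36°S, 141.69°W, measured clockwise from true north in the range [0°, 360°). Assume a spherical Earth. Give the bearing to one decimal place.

Δλ = -141.69 − 174.78 = -316.47°; wrapped into (−180°, 180°]: 43.53°.
θ = atan2( sin Δλ · cos φ₂ , cos φ₁ · sin φ₂ − sin φ₁ · cos φ₂ · cos Δλ )
  = atan2(0.67277, 0.30649) = 65.508° → normalised to [0°, 360°): 65.508°.

65.5°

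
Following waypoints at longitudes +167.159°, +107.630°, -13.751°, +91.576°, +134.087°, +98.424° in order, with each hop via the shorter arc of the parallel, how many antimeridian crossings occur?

0

Leg 1: +167.159° → +107.630°, shortest Δλ = -59.529° (west) — does not cross 180°.
Leg 2: +107.630° → -13.751°, shortest Δλ = -121.381° (west) — does not cross 180°.
Leg 3: -13.751° → +91.576°, shortest Δλ = 105.327° (east) — does not cross 180°.
Leg 4: +91.576° → +134.087°, shortest Δλ = 42.511° (east) — does not cross 180°.
Leg 5: +134.087° → +98.424°, shortest Δλ = -35.663° (west) — does not cross 180°.
Total crossings: 0.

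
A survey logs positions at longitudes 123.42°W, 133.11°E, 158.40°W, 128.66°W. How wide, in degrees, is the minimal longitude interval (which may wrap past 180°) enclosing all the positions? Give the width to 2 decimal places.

Sort the longitudes: -158.40°, -128.66°, -123.42°, +133.11°.
Eastward gaps between consecutive values (wrapping around): 29.74°, 5.24°, 256.53°, 68.49°.
Largest gap = 256.53° ⇒ minimal covering band is its complement: 360° − 256.53° = 103.47°.
Band runs from +133.11° eastward to -123.42°, crossing the antimeridian.

103.47°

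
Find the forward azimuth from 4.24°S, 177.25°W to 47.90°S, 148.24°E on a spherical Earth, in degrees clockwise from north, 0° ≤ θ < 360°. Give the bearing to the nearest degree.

Δλ = 148.24 − -177.25 = 325.49°; wrapped into (−180°, 180°]: -34.51°.
θ = atan2( sin Δλ · cos φ₂ , cos φ₁ · sin φ₂ − sin φ₁ · cos φ₂ · cos Δλ )
  = atan2(-0.37983, -0.69910) = -151.484° → normalised to [0°, 360°): 208.516°.

209°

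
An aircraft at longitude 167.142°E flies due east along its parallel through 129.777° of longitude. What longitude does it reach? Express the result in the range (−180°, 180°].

Start at +167.142°; shift +129.777° → +296.919°.
+296.919° lies outside (−180°, 180°]; subtract 360° → -63.081°.

63.081°W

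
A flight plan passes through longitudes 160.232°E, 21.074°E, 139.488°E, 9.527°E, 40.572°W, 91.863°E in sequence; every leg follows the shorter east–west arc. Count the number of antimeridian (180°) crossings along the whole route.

Leg 1: +160.232° → +21.074°, shortest Δλ = -139.158° (west) — does not cross 180°.
Leg 2: +21.074° → +139.488°, shortest Δλ = 118.414° (east) — does not cross 180°.
Leg 3: +139.488° → +9.527°, shortest Δλ = -129.961° (west) — does not cross 180°.
Leg 4: +9.527° → -40.572°, shortest Δλ = -50.099° (west) — does not cross 180°.
Leg 5: -40.572° → +91.863°, shortest Δλ = 132.435° (east) — does not cross 180°.
Total crossings: 0.

0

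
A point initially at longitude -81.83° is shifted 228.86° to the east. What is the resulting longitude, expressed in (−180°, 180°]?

Start at -81.83°; shift +228.86° → +147.03°.
+147.03° already lies in (−180°, 180°].

+147.03°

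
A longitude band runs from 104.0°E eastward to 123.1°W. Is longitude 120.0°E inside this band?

Yes

Band width going east from +104.0° to -123.1°: ((-123.1 − 104.0) mod 360) = 132.9°.
Offset of +120.0° east of the west edge: ((120.0 − 104.0) mod 360) = 16.0°.
16.0° ≤ 132.9° ⇒ inside.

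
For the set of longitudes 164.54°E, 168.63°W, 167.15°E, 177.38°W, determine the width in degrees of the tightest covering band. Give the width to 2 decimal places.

26.83°

Sort the longitudes: -177.38°, -168.63°, +164.54°, +167.15°.
Eastward gaps between consecutive values (wrapping around): 8.75°, 333.17°, 2.61°, 15.47°.
Largest gap = 333.17° ⇒ minimal covering band is its complement: 360° − 333.17° = 26.83°.
Band runs from +164.54° eastward to -168.63°, crossing the antimeridian.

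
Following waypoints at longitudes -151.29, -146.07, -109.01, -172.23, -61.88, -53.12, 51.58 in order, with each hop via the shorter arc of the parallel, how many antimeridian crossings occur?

Leg 1: -151.29° → -146.07°, shortest Δλ = 5.22° (east) — does not cross 180°.
Leg 2: -146.07° → -109.01°, shortest Δλ = 37.06° (east) — does not cross 180°.
Leg 3: -109.01° → -172.23°, shortest Δλ = -63.22° (west) — does not cross 180°.
Leg 4: -172.23° → -61.88°, shortest Δλ = 110.35° (east) — does not cross 180°.
Leg 5: -61.88° → -53.12°, shortest Δλ = 8.76° (east) — does not cross 180°.
Leg 6: -53.12° → +51.58°, shortest Δλ = 104.7° (east) — does not cross 180°.
Total crossings: 0.

0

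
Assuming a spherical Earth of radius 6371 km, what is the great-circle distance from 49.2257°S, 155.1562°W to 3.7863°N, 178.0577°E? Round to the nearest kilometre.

Δλ = 178.0577 − -155.1562 = 333.2139°; wrapped into (−180°, 180°]: -26.7861°.
Δφ = 3.7863 − -49.2257 = 53.0120°.
a = sin²(Δφ/2) + cos φ₁ · cos φ₂ · sin²(Δλ/2) = 0.234139.
c = 2·atan2(√a, √(1−a)) = 1.01016 rad → d = 6371·c ≈ 6435.75 km.

6436 km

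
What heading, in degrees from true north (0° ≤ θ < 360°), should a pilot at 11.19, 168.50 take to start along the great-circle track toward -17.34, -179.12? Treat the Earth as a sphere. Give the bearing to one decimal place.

Δλ = -179.12 − 168.50 = -347.62°; wrapped into (−180°, 180°]: 12.38°.
θ = atan2( sin Δλ · cos φ₂ , cos φ₁ · sin φ₂ − sin φ₁ · cos φ₂ · cos Δλ )
  = atan2(0.20465, -0.47331) = 156.617° → normalised to [0°, 360°): 156.617°.

156.6°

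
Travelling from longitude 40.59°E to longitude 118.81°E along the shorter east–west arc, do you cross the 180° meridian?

No

Signed shortest Δλ = ((118.81 − 40.59 + 180) mod 360) − 180 = 78.22°.
Going east by 78.22° from +40.59° reaches +118.81° without touching 180°.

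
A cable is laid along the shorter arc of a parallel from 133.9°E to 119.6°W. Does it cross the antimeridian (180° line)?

Naïve |-119.6 − 133.9| = 253.5° > 180°, so the shorter arc goes the other way round — across 180°.
Signed shortest Δλ = ((-119.6 − 133.9 + 180) mod 360) − 180 = 106.5°.
Going east by 106.5° from +133.9° passes through 180° before reaching -119.6°.

Yes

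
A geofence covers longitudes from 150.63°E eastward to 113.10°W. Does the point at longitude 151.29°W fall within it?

Yes

Band width going east from +150.63° to -113.10°: ((-113.10 − 150.63) mod 360) = 96.27°.
Offset of -151.29° east of the west edge: ((-151.29 − 150.63) mod 360) = 58.08°.
58.08° ≤ 96.27° ⇒ inside.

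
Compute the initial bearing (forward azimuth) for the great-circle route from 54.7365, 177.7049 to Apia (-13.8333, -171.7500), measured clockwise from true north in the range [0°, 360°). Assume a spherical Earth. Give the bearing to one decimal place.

Δλ = -171.7500 − 177.7049 = -349.4549°; wrapped into (−180°, 180°]: 10.5451°.
θ = atan2( sin Δλ · cos φ₂ , cos φ₁ · sin φ₂ − sin φ₁ · cos φ₂ · cos Δλ )
  = atan2(0.17770, -0.91747) = 169.038° → normalised to [0°, 360°): 169.038°.

169.0°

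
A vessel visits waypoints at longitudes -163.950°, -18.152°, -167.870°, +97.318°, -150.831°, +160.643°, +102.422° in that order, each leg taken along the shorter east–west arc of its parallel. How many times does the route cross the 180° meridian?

Leg 1: -163.950° → -18.152°, shortest Δλ = 145.798° (east) — does not cross 180°.
Leg 2: -18.152° → -167.870°, shortest Δλ = -149.718° (west) — does not cross 180°.
Leg 3: -167.870° → +97.318°, shortest Δλ = -94.812° (west) — crosses 180°.
Leg 4: +97.318° → -150.831°, shortest Δλ = 111.851° (east) — crosses 180°.
Leg 5: -150.831° → +160.643°, shortest Δλ = -48.526° (west) — crosses 180°.
Leg 6: +160.643° → +102.422°, shortest Δλ = -58.221° (west) — does not cross 180°.
Total crossings: 3.

3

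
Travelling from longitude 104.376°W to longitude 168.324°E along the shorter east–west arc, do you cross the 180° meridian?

Naïve |168.324 − -104.376| = 272.7° > 180°, so the shorter arc goes the other way round — across 180°.
Signed shortest Δλ = ((168.324 − -104.376 + 180) mod 360) − 180 = -87.3°.
Going west by 87.3° from -104.376° passes through 180° before reaching +168.324°.

Yes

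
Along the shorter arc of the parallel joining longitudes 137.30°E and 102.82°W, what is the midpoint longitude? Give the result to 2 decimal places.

162.76°W

Signed shortest Δλ from +137.30° to -102.82° is +119.88°.
Midpoint longitude = +137.30° + (+119.88°)/2 = +137.30° + 59.94° = +197.24°.
Normalise into (−180°, 180°]: -162.76°.
(The naïve average (+137.30 + -102.82)/2 = 17.24° is on the wrong side of the globe.)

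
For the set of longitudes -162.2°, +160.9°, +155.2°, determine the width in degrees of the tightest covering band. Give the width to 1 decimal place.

Sort the longitudes: -162.2°, +155.2°, +160.9°.
Eastward gaps between consecutive values (wrapping around): 317.4°, 5.7°, 36.9°.
Largest gap = 317.4° ⇒ minimal covering band is its complement: 360° − 317.4° = 42.6°.
Band runs from +155.2° eastward to -162.2°, crossing the antimeridian.

42.6°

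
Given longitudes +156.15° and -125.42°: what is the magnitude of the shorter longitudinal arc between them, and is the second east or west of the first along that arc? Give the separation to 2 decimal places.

Raw difference: -125.42 − 156.15 = -281.57°.
Normalise into (−180°, 180°]: -281.57° + 360° = 78.43°.
Positive ⇒ the second point lies to the east; separation 78.43°.

78.43° east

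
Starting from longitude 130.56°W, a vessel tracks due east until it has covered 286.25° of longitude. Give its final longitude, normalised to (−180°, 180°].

Start at -130.56°; shift +286.25° → +155.69°.
+155.69° already lies in (−180°, 180°].

155.69°E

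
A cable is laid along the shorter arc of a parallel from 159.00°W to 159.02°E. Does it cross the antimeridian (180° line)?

Naïve |159.02 − -159.00| = 318.02° > 180°, so the shorter arc goes the other way round — across 180°.
Signed shortest Δλ = ((159.02 − -159.00 + 180) mod 360) − 180 = -41.98°.
Going west by 41.98° from -159.00° passes through 180° before reaching +159.02°.

Yes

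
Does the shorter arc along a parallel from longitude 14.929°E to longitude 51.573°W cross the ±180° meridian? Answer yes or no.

Signed shortest Δλ = ((-51.573 − 14.929 + 180) mod 360) − 180 = -66.502°.
Going west by 66.502° from +14.929° reaches -51.573° without touching 180°.

No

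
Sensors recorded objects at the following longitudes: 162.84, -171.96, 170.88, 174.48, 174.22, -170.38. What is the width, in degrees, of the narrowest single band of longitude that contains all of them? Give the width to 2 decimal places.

Sort the longitudes: -171.96°, -170.38°, +162.84°, +170.88°, +174.22°, +174.48°.
Eastward gaps between consecutive values (wrapping around): 1.58°, 333.22°, 8.04°, 3.34°, 0.26°, 13.56°.
Largest gap = 333.22° ⇒ minimal covering band is its complement: 360° − 333.22° = 26.78°.
Band runs from +162.84° eastward to -170.38°, crossing the antimeridian.

26.78°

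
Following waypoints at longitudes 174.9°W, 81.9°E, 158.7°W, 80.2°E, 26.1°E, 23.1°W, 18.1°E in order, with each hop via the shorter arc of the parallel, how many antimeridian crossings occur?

3

Leg 1: -174.9° → +81.9°, shortest Δλ = -103.2° (west) — crosses 180°.
Leg 2: +81.9° → -158.7°, shortest Δλ = 119.4° (east) — crosses 180°.
Leg 3: -158.7° → +80.2°, shortest Δλ = -121.1° (west) — crosses 180°.
Leg 4: +80.2° → +26.1°, shortest Δλ = -54.1° (west) — does not cross 180°.
Leg 5: +26.1° → -23.1°, shortest Δλ = -49.2° (west) — does not cross 180°.
Leg 6: -23.1° → +18.1°, shortest Δλ = 41.2° (east) — does not cross 180°.
Total crossings: 3.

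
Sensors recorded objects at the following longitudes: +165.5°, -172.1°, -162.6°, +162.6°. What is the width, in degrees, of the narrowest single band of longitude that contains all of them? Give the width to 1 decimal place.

Sort the longitudes: -172.1°, -162.6°, +162.6°, +165.5°.
Eastward gaps between consecutive values (wrapping around): 9.5°, 325.2°, 2.9°, 22.4°.
Largest gap = 325.2° ⇒ minimal covering band is its complement: 360° − 325.2° = 34.8°.
Band runs from +162.6° eastward to -162.6°, crossing the antimeridian.

34.8°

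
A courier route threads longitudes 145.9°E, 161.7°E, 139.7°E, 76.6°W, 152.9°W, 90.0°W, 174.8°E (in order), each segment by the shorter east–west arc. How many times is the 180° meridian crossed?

Leg 1: +145.9° → +161.7°, shortest Δλ = 15.8° (east) — does not cross 180°.
Leg 2: +161.7° → +139.7°, shortest Δλ = -22.0° (west) — does not cross 180°.
Leg 3: +139.7° → -76.6°, shortest Δλ = 143.7° (east) — crosses 180°.
Leg 4: -76.6° → -152.9°, shortest Δλ = -76.3° (west) — does not cross 180°.
Leg 5: -152.9° → -90.0°, shortest Δλ = 62.9° (east) — does not cross 180°.
Leg 6: -90.0° → +174.8°, shortest Δλ = -95.2° (west) — crosses 180°.
Total crossings: 2.

2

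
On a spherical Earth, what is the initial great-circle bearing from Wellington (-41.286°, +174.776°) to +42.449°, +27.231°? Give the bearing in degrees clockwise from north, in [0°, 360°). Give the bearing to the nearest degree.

Δλ = 27.231 − 174.776 = -147.545°.
θ = atan2( sin Δλ · cos φ₂ , cos φ₁ · sin φ₂ − sin φ₁ · cos φ₂ · cos Δλ )
  = atan2(-0.39597, 0.09634) = -76.326° → normalised to [0°, 360°): 283.674°.

284°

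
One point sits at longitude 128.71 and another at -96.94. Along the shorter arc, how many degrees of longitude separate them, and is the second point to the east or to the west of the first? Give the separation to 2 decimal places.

134.35° east

Raw difference: -96.94 − 128.71 = -225.65°.
Normalise into (−180°, 180°]: -225.65° + 360° = 134.35°.
Positive ⇒ the second point lies to the east; separation 134.35°.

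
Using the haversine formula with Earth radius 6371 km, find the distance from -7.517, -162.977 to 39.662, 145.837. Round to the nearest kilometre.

7421 km

Δλ = 145.837 − -162.977 = 308.814°; wrapped into (−180°, 180°]: -51.186°.
Δφ = 39.662 − -7.517 = 47.179°.
a = sin²(Δφ/2) + cos φ₁ · cos φ₂ · sin²(Δλ/2) = 0.302562.
c = 2·atan2(√a, √(1−a)) = 1.16486 rad → d = 6371·c ≈ 7421.34 km.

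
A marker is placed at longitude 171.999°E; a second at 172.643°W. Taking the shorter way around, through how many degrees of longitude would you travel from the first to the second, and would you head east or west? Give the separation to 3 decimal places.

15.358° east

Raw difference: -172.643 − 171.999 = -344.642°.
Normalise into (−180°, 180°]: -344.642° + 360° = 15.358°.
Positive ⇒ the second point lies to the east; separation 15.358°.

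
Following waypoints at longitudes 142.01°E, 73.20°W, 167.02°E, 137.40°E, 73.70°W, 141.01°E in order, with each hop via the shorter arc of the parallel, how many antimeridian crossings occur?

Leg 1: +142.01° → -73.20°, shortest Δλ = 144.79° (east) — crosses 180°.
Leg 2: -73.20° → +167.02°, shortest Δλ = -119.78° (west) — crosses 180°.
Leg 3: +167.02° → +137.40°, shortest Δλ = -29.62° (west) — does not cross 180°.
Leg 4: +137.40° → -73.70°, shortest Δλ = 148.9° (east) — crosses 180°.
Leg 5: -73.70° → +141.01°, shortest Δλ = -145.29° (west) — crosses 180°.
Total crossings: 4.

4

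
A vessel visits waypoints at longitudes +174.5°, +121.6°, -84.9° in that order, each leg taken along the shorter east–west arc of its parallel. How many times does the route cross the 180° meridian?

Leg 1: +174.5° → +121.6°, shortest Δλ = -52.9° (west) — does not cross 180°.
Leg 2: +121.6° → -84.9°, shortest Δλ = 153.5° (east) — crosses 180°.
Total crossings: 1.

1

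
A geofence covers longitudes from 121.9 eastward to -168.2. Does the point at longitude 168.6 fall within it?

Band width going east from +121.9° to -168.2°: ((-168.2 − 121.9) mod 360) = 69.9°.
Offset of +168.6° east of the west edge: ((168.6 − 121.9) mod 360) = 46.7°.
46.7° ≤ 69.9° ⇒ inside.

Yes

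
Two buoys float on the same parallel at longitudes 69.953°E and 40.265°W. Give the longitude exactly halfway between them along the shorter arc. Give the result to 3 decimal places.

14.844°E

Signed shortest Δλ from +69.953° to -40.265° is -110.218°.
Midpoint longitude = +69.953° + (-110.218°)/2 = +69.953° − 55.109° = +14.844°.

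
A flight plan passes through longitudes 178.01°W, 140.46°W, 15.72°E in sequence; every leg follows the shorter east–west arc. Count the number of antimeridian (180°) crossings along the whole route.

Leg 1: -178.01° → -140.46°, shortest Δλ = 37.55° (east) — does not cross 180°.
Leg 2: -140.46° → +15.72°, shortest Δλ = 156.18° (east) — does not cross 180°.
Total crossings: 0.

0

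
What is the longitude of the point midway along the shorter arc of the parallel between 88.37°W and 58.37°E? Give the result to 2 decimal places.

15.00°W

Signed shortest Δλ from -88.37° to +58.37° is +146.74°.
Midpoint longitude = -88.37° + (+146.74°)/2 = -88.37° + 73.37° = -15.00°.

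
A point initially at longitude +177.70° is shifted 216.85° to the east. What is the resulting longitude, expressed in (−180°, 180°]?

Start at +177.70°; shift +216.85° → +394.55°.
+394.55° lies outside (−180°, 180°]; subtract 360° → +34.55°.

+34.55°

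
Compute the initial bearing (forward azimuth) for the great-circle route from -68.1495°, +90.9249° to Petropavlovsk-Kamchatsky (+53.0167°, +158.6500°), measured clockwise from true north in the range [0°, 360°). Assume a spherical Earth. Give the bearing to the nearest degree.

48°

Δλ = 158.6500 − 90.9249 = 67.7251°.
θ = atan2( sin Δλ · cos φ₂ , cos φ₁ · sin φ₂ − sin φ₁ · cos φ₂ · cos Δλ )
  = atan2(0.55669, 0.50895) = 47.565° → normalised to [0°, 360°): 47.565°.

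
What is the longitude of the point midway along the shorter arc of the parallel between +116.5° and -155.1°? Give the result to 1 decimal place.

+160.7°

Signed shortest Δλ from +116.5° to -155.1° is +88.4°.
Midpoint longitude = +116.5° + (+88.4°)/2 = +116.5° + 44.2° = +160.7°.
(The naïve average (+116.5 + -155.1)/2 = -19.3° is on the wrong side of the globe.)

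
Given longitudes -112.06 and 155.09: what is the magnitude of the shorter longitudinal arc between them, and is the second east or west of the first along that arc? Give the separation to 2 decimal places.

92.85° west

Raw difference: 155.09 − -112.06 = 267.15°.
Normalise into (−180°, 180°]: 267.15° − 360° = -92.85°.
Negative ⇒ the second point lies to the west; separation 92.85°.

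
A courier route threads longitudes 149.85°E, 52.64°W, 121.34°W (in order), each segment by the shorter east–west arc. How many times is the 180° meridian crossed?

Leg 1: +149.85° → -52.64°, shortest Δλ = 157.51° (east) — crosses 180°.
Leg 2: -52.64° → -121.34°, shortest Δλ = -68.7° (west) — does not cross 180°.
Total crossings: 1.

1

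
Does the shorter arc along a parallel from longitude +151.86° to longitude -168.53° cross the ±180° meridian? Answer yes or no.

Naïve |-168.53 − 151.86| = 320.39° > 180°, so the shorter arc goes the other way round — across 180°.
Signed shortest Δλ = ((-168.53 − 151.86 + 180) mod 360) − 180 = 39.61°.
Going east by 39.61° from +151.86° passes through 180° before reaching -168.53°.

Yes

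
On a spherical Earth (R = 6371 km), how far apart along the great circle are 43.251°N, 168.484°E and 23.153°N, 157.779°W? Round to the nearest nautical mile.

Δλ = -157.779 − 168.484 = -326.263°; wrapped into (−180°, 180°]: 33.737°.
Δφ = 23.153 − 43.251 = -20.098°.
a = sin²(Δφ/2) + cos φ₁ · cos φ₂ · sin²(Δλ/2) = 0.086837.
c = 2·atan2(√a, √(1−a)) = 0.59824 rad → d = 6371·c ≈ 3811.40 km ≈ 2057.99 nmi.

2058 nmi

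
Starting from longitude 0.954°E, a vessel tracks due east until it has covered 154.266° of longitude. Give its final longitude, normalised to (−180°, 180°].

Start at +0.954°; shift +154.266° → +155.220°.
+155.220° already lies in (−180°, 180°].

155.220°E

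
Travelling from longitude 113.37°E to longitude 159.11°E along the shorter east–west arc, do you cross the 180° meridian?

Signed shortest Δλ = ((159.11 − 113.37 + 180) mod 360) − 180 = 45.74°.
Going east by 45.74° from +113.37° reaches +159.11° without touching 180°.

No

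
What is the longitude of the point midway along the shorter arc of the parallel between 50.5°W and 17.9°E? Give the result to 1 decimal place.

16.3°W

Signed shortest Δλ from -50.5° to +17.9° is +68.4°.
Midpoint longitude = -50.5° + (+68.4°)/2 = -50.5° + 34.2° = -16.3°.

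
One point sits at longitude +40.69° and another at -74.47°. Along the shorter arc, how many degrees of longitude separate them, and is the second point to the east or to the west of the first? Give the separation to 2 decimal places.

115.16° west

Raw difference: -74.47 − 40.69 = -115.16°.
Normalise into (−180°, 180°]: -115.16° stays -115.16°.
Negative ⇒ the second point lies to the west; separation 115.16°.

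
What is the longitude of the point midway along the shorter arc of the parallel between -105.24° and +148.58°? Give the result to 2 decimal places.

-158.33°

Signed shortest Δλ from -105.24° to +148.58° is -106.18°.
Midpoint longitude = -105.24° + (-106.18°)/2 = -105.24° − 53.09° = -158.33°.
(The naïve average (-105.24 + +148.58)/2 = 21.67° is on the wrong side of the globe.)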